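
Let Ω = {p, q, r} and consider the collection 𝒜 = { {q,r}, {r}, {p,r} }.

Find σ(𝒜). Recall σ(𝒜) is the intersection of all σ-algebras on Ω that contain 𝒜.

Seed the family with 𝒜 together with ∅ and Ω: { ∅, {r}, {p,r}, {q,r}, Ω }.
Step 1: +3 →
  {p}  = Ω∖{q,r}
  {q}  = Ω∖{p,r}
  {p,q}  = Ω∖{r}
Step 2: stable.

Hence σ(𝒜) has 8 members: { ∅, {p}, {q}, {r}, {p,q}, {p,r}, {q,r}, Ω }.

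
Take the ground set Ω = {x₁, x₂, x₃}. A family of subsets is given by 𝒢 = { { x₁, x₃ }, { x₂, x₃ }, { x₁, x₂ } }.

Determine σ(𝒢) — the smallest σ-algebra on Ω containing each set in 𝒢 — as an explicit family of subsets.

Answer: σ(𝒢) = { {  }, { x₁ }, { x₂ }, { x₃ }, { x₁, x₂ }, { x₁, x₃ }, { x₂, x₃ }, Ω }

Derivation:
Initial family (5 sets): { {  }, { x₁, x₂ }, { x₁, x₃ }, { x₂, x₃ }, Ω }.
Iteration 1 adds 3:
  { x₁ }  = { x₂, x₃ }ᶜ
  { x₂ }  = { x₁, x₃ }ᶜ
  { x₃ }  = { x₁, x₂ }ᶜ
Iteration 2: no new sets; the family is a σ-algebra.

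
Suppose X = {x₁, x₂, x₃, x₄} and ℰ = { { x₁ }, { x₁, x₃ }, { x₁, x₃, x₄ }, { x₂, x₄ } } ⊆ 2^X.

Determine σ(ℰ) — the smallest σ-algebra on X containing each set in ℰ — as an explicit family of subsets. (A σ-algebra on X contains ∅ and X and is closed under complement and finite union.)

Initial family (6 sets): { {}, { x₁ }, { x₁, x₃ }, { x₂, x₄ }, { x₁, x₃, x₄ }, X }.
Iteration 1 adds 3:
  { x₂ }  = X∖{ x₁, x₃, x₄ }
  { x₁, x₂, x₄ }  = { x₂, x₄ } ∪ { x₁ }
  { x₂, x₃, x₄ }  = X∖{ x₁ }
  — 9 sets.
Iteration 2: +3 →
  { x₃ }  = X∖{ x₁, x₂, x₄ }
  { x₁, x₂ }  = { x₂ } ∪ { x₁ }
  { x₁, x₂, x₃ }  = { x₂ } ∪ { x₁, x₃ }
  — 12 sets.
Iteration 3. New:
  { x₄ }  = X∖{ x₁, x₂, x₃ }
  { x₂, x₃ }  = { x₃ } ∪ { x₂ }
  { x₃, x₄ }  = X∖{ x₁, x₂ }
  — 15 sets.
Iteration 4 (1 new):
  { x₁, x₄ }  = X∖{ x₂, x₃ }
  — 16 sets.
Iteration 5: no new sets; the family is a σ-algebra.

Therefore σ(ℰ) = { {}, { x₁ }, { x₂ }, { x₃ }, { x₄ }, { x₁, x₂ }, { x₁, x₃ }, { x₁, x₄ }, { x₂, x₃ }, { x₂, x₄ }, { x₃, x₄ }, { x₁, x₂, x₃ }, { x₁, x₂, x₄ }, { x₁, x₃, x₄ }, { x₂, x₃, x₄ }, X } (|σ(ℰ)| = 16).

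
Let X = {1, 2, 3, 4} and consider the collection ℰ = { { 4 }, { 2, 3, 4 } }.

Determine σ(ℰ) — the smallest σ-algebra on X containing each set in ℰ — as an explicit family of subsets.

σ(ℰ) = { {}, { 1 }, { 4 }, { 1, 4 }, { 2, 3 }, { 1, 2, 3 }, { 2, 3, 4 }, X }

Check:
Initial family (4 sets): { {}, { 4 }, { 2, 3, 4 }, X }.
Iteration 1 adds 2:
  { 1 }  = complement { 2, 3, 4 }
  { 1, 2, 3 }  = complement { 4 }
  [6 total]
Iteration 2 (1 new):
  { 1, 4 }  = { 4 } ∪ { 1 }
  [7 total]
Iteration 3: 1 new —
  { 2, 3 }  = complement { 1, 4 }
  [8 total]
Iteration 4 adds nothing — fixpoint reached.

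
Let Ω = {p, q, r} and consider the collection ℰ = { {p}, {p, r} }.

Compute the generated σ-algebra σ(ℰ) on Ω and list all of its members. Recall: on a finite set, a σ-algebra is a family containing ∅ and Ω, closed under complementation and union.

Take S₀ = ℰ ∪ {∅, Ω} = { {}, {p}, {p, r}, Ω }.
Pass 1 adds 2:
  {q}  = ᶜ of {p, r}
  {q, r}  = ᶜ of {p}
  [6 total]
Pass 2. New:
  {p, q}  = {q} ∪ {p}
  [7 total]
Pass 3: 1 new —
  {r}  = ᶜ of {p, q}
  [8 total]
Pass 4: already closed under ᶜ and ∪.

Hence σ(ℰ) has 8 members: { {}, {p}, {q}, {r}, {p, q}, {p, r}, {q, r}, Ω }.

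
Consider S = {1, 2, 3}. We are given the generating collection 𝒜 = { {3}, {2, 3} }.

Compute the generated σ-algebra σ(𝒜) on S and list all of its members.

Begin from { {}, {3}, {2, 3}, S } (that is, 𝒜 plus ∅ and S).
Round 1 adds 2:
  {1}  = S∖{2, 3}
  {1, 2}  = S∖{3}
  [6 total]
Round 2: 1 new —
  {1, 3}  = {3} ∪ {1}
  [7 total]
Round 3: 1 new —
  {2}  = S∖{1, 3}
  [8 total]
Round 4: no new sets; the family is a σ-algebra.

Therefore σ(𝒜) = { {}, {1}, {2}, {3}, {1, 2}, {1, 3}, {2, 3}, S } (|σ(𝒜)| = 8).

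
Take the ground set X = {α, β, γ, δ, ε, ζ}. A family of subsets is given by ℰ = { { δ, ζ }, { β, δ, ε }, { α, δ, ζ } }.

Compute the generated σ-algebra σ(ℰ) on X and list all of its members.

Start: ℰ ∪ {∅, X} = { {  }, { δ, ζ }, { α, δ, ζ }, { β, δ, ε }, X }.
Pass 1: +5 →
  { α, γ, ζ }  = complement { β, δ, ε }
  { β, γ, ε }  = complement { α, δ, ζ }
  { α, β, γ, ε }  = complement { δ, ζ }
  { β, δ, ε, ζ }  = { δ, ζ } ∪ { β, δ, ε }
  { α, β, δ, ε, ζ }  = { α, δ, ζ } ∪ { β, δ, ε }
  (now 10)
Pass 2: +7 →
  { γ }  = complement { α, β, δ, ε, ζ }
  { α, γ }  = complement { β, δ, ε, ζ }
  { α, γ, δ, ζ }  = { α, γ, ζ } ∪ { α, δ, ζ }
  { β, γ, δ, ε }  = { β, γ, ε } ∪ { β, δ, ε }
  { α, β, γ, δ, ε }  = { α, β, γ, ε } ∪ { β, δ, ε }
  { α, β, γ, ε, ζ }  = { α, γ, ζ } ∪ { β, γ, ε }
  { β, γ, δ, ε, ζ }  = { β, γ, ε } ∪ { β, δ, ε, ζ }
  (now 17)
Pass 3 adds 6:
  { α }  = complement { β, γ, δ, ε, ζ }
  { δ }  = complement { α, β, γ, ε, ζ }
  { ζ }  = complement { α, β, γ, δ, ε }
  { α, ζ }  = complement { β, γ, δ, ε }
  { β, ε }  = complement { α, γ, δ, ζ }
  { γ, δ, ζ }  = { γ } ∪ { δ, ζ }
  (now 23)
Pass 4 adds 9:
  { α, δ }  = { α } ∪ { δ }
  { γ, δ }  = { γ } ∪ { δ }
  { γ, ζ }  = { ζ } ∪ { γ }
  { α, β, ε }  = complement { γ, δ, ζ }
  { α, γ, δ }  = { α, γ } ∪ { δ }
  { β, ε, ζ }  = { β, ε } ∪ { ζ }
  { α, β, δ, ε }  = { α } ∪ { β, δ, ε }
  { α, β, ε, ζ }  = { β, ε } ∪ { α, ζ }
  { β, γ, ε, ζ }  = { ζ } ∪ { β, γ, ε }
  (now 32)
Pass 5: closed — nothing new.

|σ(ℰ)| = 32.  σ(ℰ) = { {  }, { α }, { γ }, { δ }, { ζ }, { α, γ }, { α, δ }, { α, ζ }, { β, ε }, { γ, δ }, { γ, ζ }, { δ, ζ }, { α, β, ε }, { α, γ, δ }, { α, γ, ζ }, { α, δ, ζ }, { β, γ, ε }, { β, δ, ε }, { β, ε, ζ }, { γ, δ, ζ }, { α, β, γ, ε }, { α, β, δ, ε }, { α, β, ε, ζ }, { α, γ, δ, ζ }, { β, γ, δ, ε }, { β, γ, ε, ζ }, { β, δ, ε, ζ }, { α, β, γ, δ, ε }, { α, β, γ, ε, ζ }, { α, β, δ, ε, ζ }, { β, γ, δ, ε, ζ }, X }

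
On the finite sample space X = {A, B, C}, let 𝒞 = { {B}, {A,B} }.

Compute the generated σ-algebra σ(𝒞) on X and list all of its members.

Answer: σ(𝒞) = { {}, {A}, {B}, {C}, {A,B}, {A,C}, {B,C}, X }

Trace:
Initial family (4 sets): { {}, {B}, {A,B}, X }.
Pass 1: 2 new —
  {C}  = complement {A,B}
  {A,C}  = complement {B}
  [6 total]
Pass 2. New:
  {B,C}  = {C} ∪ {B}
  [7 total]
Pass 3. New:
  {A}  = complement {B,C}
  [8 total]
After Pass 4 the family is unchanged; done.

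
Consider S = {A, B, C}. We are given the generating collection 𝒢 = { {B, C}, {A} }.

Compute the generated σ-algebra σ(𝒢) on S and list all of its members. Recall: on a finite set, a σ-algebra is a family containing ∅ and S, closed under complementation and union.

Seed the family with 𝒢 together with ∅ and S: { {}, {A}, {B, C}, S }.
Pass 1: closed — nothing new.

σ(𝒢) = { {}, {A}, {B, C}, S }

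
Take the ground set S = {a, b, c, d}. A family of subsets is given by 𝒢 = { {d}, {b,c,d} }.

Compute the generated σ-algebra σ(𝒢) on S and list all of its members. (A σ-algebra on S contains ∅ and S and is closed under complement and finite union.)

|σ(𝒢)| = 8.  σ(𝒢) = { ∅, {a}, {d}, {a,d}, {b,c}, {a,b,c}, {b,c,d}, S }

Derivation:
Seed the family with 𝒢 together with ∅ and S: { ∅, {d}, {b,c,d}, S }.
Round 1: 2 new —
  {a}  = S∖{b,c,d}
  {a,b,c}  = S∖{d}
  (now 6)
Round 2: 1 new —
  {a,d}  = {d} ∪ {a}
  (now 7)
Round 3 (1 new):
  {b,c}  = S∖{a,d}
  (now 8)
Round 4 adds nothing — fixpoint reached.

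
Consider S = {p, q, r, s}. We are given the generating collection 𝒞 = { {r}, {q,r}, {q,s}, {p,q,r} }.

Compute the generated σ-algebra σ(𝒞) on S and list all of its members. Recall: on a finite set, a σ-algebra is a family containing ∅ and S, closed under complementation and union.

σ(𝒞) (16 sets): { ∅, {p}, {q}, {r}, {s}, {p,q}, {p,r}, {p,s}, {q,r}, {q,s}, {r,s}, {p,q,r}, {p,q,s}, {p,r,s}, {q,r,s}, S }

Trace:
Initial family (6 sets): { ∅, {r}, {q,r}, {q,s}, {p,q,r}, S }.
Step 1. New:
  {s}  = complement {p,q,r}
  {p,r}  = complement {q,s}
  {p,s}  = complement {q,r}
  {p,q,s}  = complement {r}
  {q,r,s}  = {r} ∪ {q,s}
  |family| = 11
Step 2 adds 3:
  {p}  = complement {q,r,s}
  {r,s}  = {r} ∪ {s}
  {p,r,s}  = {r} ∪ {p,s}
  |family| = 14
Step 3: 2 new —
  {q}  = complement {p,r,s}
  {p,q}  = complement {r,s}
  |family| = 16
Step 4: already closed under ᶜ and ∪.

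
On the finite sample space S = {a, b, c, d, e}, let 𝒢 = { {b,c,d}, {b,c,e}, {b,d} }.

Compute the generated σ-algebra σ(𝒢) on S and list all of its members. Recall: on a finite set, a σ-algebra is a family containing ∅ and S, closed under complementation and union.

Seed the family with 𝒢 together with ∅ and S: { ∅, {b,d}, {b,c,d}, {b,c,e}, S }.
Iteration 1: 4 new —
  {a,d}  = ᶜ of {b,c,e}
  {a,e}  = ᶜ of {b,c,d}
  {a,c,e}  = ᶜ of {b,d}
  {b,c,d,e}  = {b,c,e} ∪ {b,c,d}
  — 9 sets.
Iteration 2 adds 7:
  {a}  = ᶜ of {b,c,d,e}
  {a,b,d}  = {a,d} ∪ {b,d}
  {a,d,e}  = {a,d} ∪ {a,e}
  {a,b,c,d}  = {b,c,d} ∪ {a,d}
  {a,b,c,e}  = {a,c,e} ∪ {b,c,e}
  {a,b,d,e}  = {a,e} ∪ {b,d}
  {a,c,d,e}  = {a,c,e} ∪ {a,d}
  — 16 sets.
Iteration 3: +6 →
  {b}  = ᶜ of {a,c,d,e}
  {c}  = ᶜ of {a,b,d,e}
  {d}  = ᶜ of {a,b,c,e}
  {e}  = ᶜ of {a,b,c,d}
  {b,c}  = ᶜ of {a,d,e}
  {c,e}  = ᶜ of {a,b,d}
  — 22 sets.
Iteration 4. New:
  {a,b}  = {b} ∪ {a}
  {a,c}  = {c} ∪ {a}
  {b,e}  = {b} ∪ {e}
  {c,d}  = {c} ∪ {d}
  {d,e}  = {e} ∪ {d}
  {a,b,c}  = {b,c} ∪ {a}
  {a,b,e}  = {b} ∪ {a,e}
  {a,c,d}  = {c} ∪ {a,d}
  {b,d,e}  = {e} ∪ {b,d}
  {c,d,e}  = {d} ∪ {c,e}
  — 32 sets.
Iteration 5: stable.

Therefore σ(𝒢) = { ∅, {a}, {b}, {c}, {d}, {e}, {a,b}, {a,c}, {a,d}, {a,e}, {b,c}, {b,d}, {b,e}, {c,d}, {c,e}, {d,e}, {a,b,c}, {a,b,d}, {a,b,e}, {a,c,d}, {a,c,e}, {a,d,e}, {b,c,d}, {b,c,e}, {b,d,e}, {c,d,e}, {a,b,c,d}, {a,b,c,e}, {a,b,d,e}, {a,c,d,e}, {b,c,d,e}, S } (|σ(𝒢)| = 32).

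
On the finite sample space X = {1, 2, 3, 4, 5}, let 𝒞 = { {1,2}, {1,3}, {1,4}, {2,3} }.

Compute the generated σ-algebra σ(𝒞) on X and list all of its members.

Take S₀ = 𝒞 ∪ {∅, X} = { {}, {1,2}, {1,3}, {1,4}, {2,3}, X }.
Step 1 (8 new):
  {1,2,3}  = {2,3} ∪ {1,2}
  {1,2,4}  = {1,4} ∪ {1,2}
  {1,3,4}  = {1,4} ∪ {1,3}
  {1,4,5}  = complement {2,3}
  {2,3,5}  = complement {1,4}
  {2,4,5}  = complement {1,3}
  {3,4,5}  = complement {1,2}
  {1,2,3,4}  = {1,4} ∪ {2,3}
  [14 total]
Step 2 (8 new):
  {5}  = complement {1,2,3,4}
  {2,5}  = complement {1,3,4}
  {3,5}  = complement {1,2,4}
  {4,5}  = complement {1,2,3}
  {1,2,3,5}  = {1,2,3} ∪ {2,3,5}
  {1,2,4,5}  = {1,4,5} ∪ {1,2}
  {1,3,4,5}  = {1,4,5} ∪ {3,4,5}
  {2,3,4,5}  = {3,4,5} ∪ {2,3,5}
  [22 total]
Step 3 (6 new):
  {1}  = complement {2,3,4,5}
  {2}  = complement {1,3,4,5}
  {3}  = complement {1,2,4,5}
  {4}  = complement {1,2,3,5}
  {1,2,5}  = {2,5} ∪ {1,2}
  {1,3,5}  = {1,3} ∪ {3,5}
  [28 total]
Step 4: 4 new —
  {1,5}  = {5} ∪ {1}
  {2,4}  = complement {1,3,5}
  {3,4}  = complement {1,2,5}
  {2,3,4}  = {2,3} ∪ {4}
  [32 total]
Step 5: no new sets; the family is a σ-algebra.

Therefore σ(𝒞) = { {}, {1}, {2}, {3}, {4}, {5}, {1,2}, {1,3}, {1,4}, {1,5}, {2,3}, {2,4}, {2,5}, {3,4}, {3,5}, {4,5}, {1,2,3}, {1,2,4}, {1,2,5}, {1,3,4}, {1,3,5}, {1,4,5}, {2,3,4}, {2,3,5}, {2,4,5}, {3,4,5}, {1,2,3,4}, {1,2,3,5}, {1,2,4,5}, {1,3,4,5}, {2,3,4,5}, X } (|σ(𝒞)| = 32).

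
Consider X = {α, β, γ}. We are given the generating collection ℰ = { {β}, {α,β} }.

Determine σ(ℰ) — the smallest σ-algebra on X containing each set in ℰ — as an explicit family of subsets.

Answer: σ(ℰ) = { ∅, {α}, {β}, {γ}, {α,β}, {α,γ}, {β,γ}, X }

Derivation:
Begin from { ∅, {β}, {α,β}, X } (that is, ℰ plus ∅ and X).
Iteration 1 adds 2:
  {γ}  = ᶜ of {α,β}
  {α,γ}  = ᶜ of {β}
  — 6 sets.
Iteration 2 adds 1:
  {β,γ}  = {γ} ∪ {β}
  — 7 sets.
Iteration 3 adds 1:
  {α}  = ᶜ of {β,γ}
  — 8 sets.
Iteration 4: no new sets; the family is a σ-algebra.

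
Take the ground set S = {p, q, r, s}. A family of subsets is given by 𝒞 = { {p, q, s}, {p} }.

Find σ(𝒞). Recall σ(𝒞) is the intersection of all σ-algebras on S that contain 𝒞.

Begin from { ∅, {p}, {p, q, s}, S } (that is, 𝒞 plus ∅ and S).
Iteration 1: 2 new —
  {r}  = {p, q, s}ᶜ
  {q, r, s}  = {p}ᶜ
  |family| = 6
Iteration 2. New:
  {p, r}  = {r} ∪ {p}
  |family| = 7
Iteration 3: +1 →
  {q, s}  = {p, r}ᶜ
  |family| = 8
Iteration 4: stable.

Hence σ(𝒞) has 8 members: { ∅, {p}, {r}, {p, r}, {q, s}, {p, q, s}, {q, r, s}, S }.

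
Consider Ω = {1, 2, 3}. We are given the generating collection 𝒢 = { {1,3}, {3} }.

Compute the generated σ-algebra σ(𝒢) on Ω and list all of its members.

Seed the family with 𝒢 together with ∅ and Ω: { {}, {3}, {1,3}, Ω }.
Pass 1: 2 new —
  {2}  = {1,3}ᶜ
  {1,2}  = {3}ᶜ
  [6 total]
Pass 2. New:
  {2,3}  = {3} ∪ {2}
  [7 total]
Pass 3 adds 1:
  {1}  = {2,3}ᶜ
  [8 total]
Pass 4: stable.

Therefore σ(𝒢) = { {}, {1}, {2}, {3}, {1,2}, {1,3}, {2,3}, Ω } (|σ(𝒢)| = 8).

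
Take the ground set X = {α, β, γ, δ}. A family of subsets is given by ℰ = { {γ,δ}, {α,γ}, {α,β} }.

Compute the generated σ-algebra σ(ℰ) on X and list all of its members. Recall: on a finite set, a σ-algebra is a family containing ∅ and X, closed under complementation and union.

σ(ℰ) = { ∅, {α}, {β}, {γ}, {δ}, {α,β}, {α,γ}, {α,δ}, {β,γ}, {β,δ}, {γ,δ}, {α,β,γ}, {α,β,δ}, {α,γ,δ}, {β,γ,δ}, X }

Trace:
Start: ℰ ∪ {∅, X} = { ∅, {α,β}, {α,γ}, {γ,δ}, X }.
Iteration 1: +3 →
  {β,δ}  = complement {α,γ}
  {α,β,γ}  = {α,β} ∪ {α,γ}
  {α,γ,δ}  = {γ,δ} ∪ {α,γ}
  [8 total]
Iteration 2: +4 →
  {β}  = complement {α,γ,δ}
  {δ}  = complement {α,β,γ}
  {α,β,δ}  = {α,β} ∪ {β,δ}
  {β,γ,δ}  = {γ,δ} ∪ {β,δ}
  [12 total]
Iteration 3 adds 2:
  {α}  = complement {β,γ,δ}
  {γ}  = complement {α,β,δ}
  [14 total]
Iteration 4: 2 new —
  {α,δ}  = {δ} ∪ {α}
  {β,γ}  = {γ} ∪ {β}
  [16 total]
Iteration 5: already closed under ᶜ and ∪.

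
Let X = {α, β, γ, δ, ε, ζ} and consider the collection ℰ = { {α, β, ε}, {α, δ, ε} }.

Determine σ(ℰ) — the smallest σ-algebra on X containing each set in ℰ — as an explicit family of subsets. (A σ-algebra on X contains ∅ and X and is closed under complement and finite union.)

σ(ℰ) = { {}, {β}, {δ}, {α, ε}, {β, δ}, {γ, ζ}, {α, β, ε}, {α, δ, ε}, {β, γ, ζ}, {γ, δ, ζ}, {α, β, δ, ε}, {α, γ, ε, ζ}, {β, γ, δ, ζ}, {α, β, γ, ε, ζ}, {α, γ, δ, ε, ζ}, X }

Derivation:
Begin from { {}, {α, β, ε}, {α, δ, ε}, X } (that is, ℰ plus ∅ and X).
Pass 1: 3 new —
  {β, γ, ζ}  = ᶜ of {α, δ, ε}
  {γ, δ, ζ}  = ᶜ of {α, β, ε}
  {α, β, δ, ε}  = {α, β, ε} ∪ {α, δ, ε}
  |family| = 7
Pass 2: 4 new —
  {γ, ζ}  = ᶜ of {α, β, δ, ε}
  {β, γ, δ, ζ}  = {β, γ, ζ} ∪ {γ, δ, ζ}
  {α, β, γ, ε, ζ}  = {α, β, ε} ∪ {β, γ, ζ}
  {α, γ, δ, ε, ζ}  = {α, δ, ε} ∪ {γ, δ, ζ}
  |family| = 11
Pass 3: 3 new —
  {β}  = ᶜ of {α, γ, δ, ε, ζ}
  {δ}  = ᶜ of {α, β, γ, ε, ζ}
  {α, ε}  = ᶜ of {β, γ, δ, ζ}
  |family| = 14
Pass 4: +2 →
  {β, δ}  = {δ} ∪ {β}
  {α, γ, ε, ζ}  = {γ, ζ} ∪ {α, ε}
  |family| = 16
Pass 5: already closed under ᶜ and ∪.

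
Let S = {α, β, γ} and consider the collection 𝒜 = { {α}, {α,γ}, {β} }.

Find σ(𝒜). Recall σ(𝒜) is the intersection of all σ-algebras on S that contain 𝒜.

Initial family (5 sets): { ∅, {α}, {β}, {α,γ}, S }.
Pass 1 (2 new):
  {α,β}  = {β} ∪ {α}
  {β,γ}  = S∖{α}
  |family| = 7
Pass 2. New:
  {γ}  = S∖{α,β}
  |family| = 8
Pass 3: no new sets; the family is a σ-algebra.

Hence σ(𝒜) has 8 members: { ∅, {α}, {β}, {γ}, {α,β}, {α,γ}, {β,γ}, S }.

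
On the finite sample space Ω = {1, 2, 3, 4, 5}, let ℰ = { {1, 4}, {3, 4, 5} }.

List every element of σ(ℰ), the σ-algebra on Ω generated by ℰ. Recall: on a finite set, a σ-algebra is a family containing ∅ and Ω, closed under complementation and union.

Begin from { {}, {1, 4}, {3, 4, 5}, Ω } (that is, ℰ plus ∅ and Ω).
Round 1 (3 new):
  {1, 2}  = {3, 4, 5}ᶜ
  {2, 3, 5}  = {1, 4}ᶜ
  {1, 3, 4, 5}  = {3, 4, 5} ∪ {1, 4}
Round 2: +4 →
  {2}  = {1, 3, 4, 5}ᶜ
  {1, 2, 4}  = {1, 4} ∪ {1, 2}
  {1, 2, 3, 5}  = {2, 3, 5} ∪ {1, 2}
  {2, 3, 4, 5}  = {3, 4, 5} ∪ {2, 3, 5}
Round 3 (3 new):
  {1}  = {2, 3, 4, 5}ᶜ
  {4}  = {1, 2, 3, 5}ᶜ
  {3, 5}  = {1, 2, 4}ᶜ
Round 4 adds 2:
  {2, 4}  = {4} ∪ {2}
  {1, 3, 5}  = {3, 5} ∪ {1}
After Round 5 the family is unchanged; done.

σ(ℰ) = { {}, {1}, {2}, {4}, {1, 2}, {1, 4}, {2, 4}, {3, 5}, {1, 2, 4}, {1, 3, 5}, {2, 3, 5}, {3, 4, 5}, {1, 2, 3, 5}, {1, 3, 4, 5}, {2, 3, 4, 5}, Ω }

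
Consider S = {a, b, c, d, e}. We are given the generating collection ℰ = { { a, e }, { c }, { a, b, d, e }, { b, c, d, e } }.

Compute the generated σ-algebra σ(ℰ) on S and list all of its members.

σ(ℰ) (16 sets): { {  }, { a }, { c }, { e }, { a, c }, { a, e }, { b, d }, { c, e }, { a, b, d }, { a, c, e }, { b, c, d }, { b, d, e }, { a, b, c, d }, { a, b, d, e }, { b, c, d, e }, S }

Derivation:
Begin from { {  }, { c }, { a, e }, { a, b, d, e }, { b, c, d, e }, S } (that is, ℰ plus ∅ and S).
Iteration 1 (3 new):
  { a }  = ᶜ of { b, c, d, e }
  { a, c, e }  = { c } ∪ { a, e }
  { b, c, d }  = ᶜ of { a, e }
  — 9 sets.
Iteration 2 adds 3:
  { a, c }  = { c } ∪ { a }
  { b, d }  = ᶜ of { a, c, e }
  { a, b, c, d }  = { b, c, d } ∪ { a }
  — 12 sets.
Iteration 3. New:
  { e }  = ᶜ of { a, b, c, d }
  { a, b, d }  = { b, d } ∪ { a }
  { b, d, e }  = ᶜ of { a, c }
  — 15 sets.
Iteration 4. New:
  { c, e }  = ᶜ of { a, b, d }
  — 16 sets.
Iteration 5 adds nothing — fixpoint reached.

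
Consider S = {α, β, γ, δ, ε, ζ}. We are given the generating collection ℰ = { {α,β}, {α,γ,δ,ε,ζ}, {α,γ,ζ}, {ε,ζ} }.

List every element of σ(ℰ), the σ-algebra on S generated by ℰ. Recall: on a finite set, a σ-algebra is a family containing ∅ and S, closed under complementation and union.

|σ(ℰ)| = 64.  σ(ℰ) = { {}, {α}, {β}, {γ}, {δ}, {ε}, {ζ}, {α,β}, {α,γ}, {α,δ}, {α,ε}, {α,ζ}, {β,γ}, {β,δ}, {β,ε}, {β,ζ}, {γ,δ}, {γ,ε}, {γ,ζ}, {δ,ε}, {δ,ζ}, {ε,ζ}, {α,β,γ}, {α,β,δ}, {α,β,ε}, {α,β,ζ}, {α,γ,δ}, {α,γ,ε}, {α,γ,ζ}, {α,δ,ε}, {α,δ,ζ}, {α,ε,ζ}, {β,γ,δ}, {β,γ,ε}, {β,γ,ζ}, {β,δ,ε}, {β,δ,ζ}, {β,ε,ζ}, {γ,δ,ε}, {γ,δ,ζ}, {γ,ε,ζ}, {δ,ε,ζ}, {α,β,γ,δ}, {α,β,γ,ε}, {α,β,γ,ζ}, {α,β,δ,ε}, {α,β,δ,ζ}, {α,β,ε,ζ}, {α,γ,δ,ε}, {α,γ,δ,ζ}, {α,γ,ε,ζ}, {α,δ,ε,ζ}, {β,γ,δ,ε}, {β,γ,δ,ζ}, {β,γ,ε,ζ}, {β,δ,ε,ζ}, {γ,δ,ε,ζ}, {α,β,γ,δ,ε}, {α,β,γ,δ,ζ}, {α,β,γ,ε,ζ}, {α,β,δ,ε,ζ}, {α,γ,δ,ε,ζ}, {β,γ,δ,ε,ζ}, S }

Check:
Take S₀ = ℰ ∪ {∅, S} = { {}, {α,β}, {ε,ζ}, {α,γ,ζ}, {α,γ,δ,ε,ζ}, S }.
Iteration 1: +7 →
  {β}  = ᶜ of {α,γ,δ,ε,ζ}
  {β,δ,ε}  = ᶜ of {α,γ,ζ}
  {α,β,γ,δ}  = ᶜ of {ε,ζ}
  {α,β,γ,ζ}  = {α,β} ∪ {α,γ,ζ}
  {α,β,ε,ζ}  = {ε,ζ} ∪ {α,β}
  {α,γ,ε,ζ}  = {ε,ζ} ∪ {α,γ,ζ}
  {γ,δ,ε,ζ}  = ᶜ of {α,β}
Iteration 2 adds 11:
  {β,δ}  = ᶜ of {α,γ,ε,ζ}
  {γ,δ}  = ᶜ of {α,β,ε,ζ}
  {δ,ε}  = ᶜ of {α,β,γ,ζ}
  {β,ε,ζ}  = {ε,ζ} ∪ {β}
  {α,β,δ,ε}  = {α,β} ∪ {β,δ,ε}
  {β,δ,ε,ζ}  = {ε,ζ} ∪ {β,δ,ε}
  {α,β,γ,δ,ε}  = {α,β,γ,δ} ∪ {β,δ,ε}
  {α,β,γ,δ,ζ}  = {α,γ,ζ} ∪ {α,β,γ,δ}
  {α,β,γ,ε,ζ}  = {α,γ,ε,ζ} ∪ {α,β}
  {α,β,δ,ε,ζ}  = {β,δ,ε} ∪ {α,β,ε,ζ}
  {β,γ,δ,ε,ζ}  = {γ,δ,ε,ζ} ∪ {β}
Iteration 3 adds 14:
  {α}  = ᶜ of {β,γ,δ,ε,ζ}
  {γ}  = ᶜ of {α,β,δ,ε,ζ}
  {δ}  = ᶜ of {α,β,γ,ε,ζ}
  {ε}  = ᶜ of {α,β,γ,δ,ζ}
  {ζ}  = ᶜ of {α,β,γ,δ,ε}
  {α,γ}  = ᶜ of {β,δ,ε,ζ}
  {γ,ζ}  = ᶜ of {α,β,δ,ε}
  {α,β,δ}  = {β,δ} ∪ {α,β}
  {α,γ,δ}  = ᶜ of {β,ε,ζ}
  {β,γ,δ}  = {γ,δ} ∪ {β}
  {γ,δ,ε}  = {γ,δ} ∪ {δ,ε}
  {δ,ε,ζ}  = {ε,ζ} ∪ {δ,ε}
  {α,γ,δ,ζ}  = {γ,δ} ∪ {α,γ,ζ}
  {β,γ,δ,ε}  = {γ,δ} ∪ {β,δ,ε}
Iteration 4 adds 23:
  {α,δ}  = {δ} ∪ {α}
  {α,ε}  = {α} ∪ {ε}
  {α,ζ}  = ᶜ of {β,γ,δ,ε}
  {β,γ}  = {β} ∪ {γ}
  {β,ε}  = ᶜ of {α,γ,δ,ζ}
  {β,ζ}  = {β} ∪ {ζ}
  {γ,ε}  = {γ} ∪ {ε}
  {δ,ζ}  = {δ} ∪ {ζ}
  {α,β,γ}  = ᶜ of {δ,ε,ζ}
  {α,β,ε}  = {α,β} ∪ {ε}
  {α,β,ζ}  = ᶜ of {γ,δ,ε}
  {α,γ,ε}  = {α,γ} ∪ {ε}
  {α,δ,ε}  = {δ,ε} ∪ {α}
  {α,ε,ζ}  = ᶜ of {β,γ,δ}
  {β,γ,ζ}  = {β} ∪ {γ,ζ}
  {β,δ,ζ}  = {β,δ} ∪ {ζ}
  {γ,δ,ζ}  = {γ,δ} ∪ {γ,ζ}
  {γ,ε,ζ}  = ᶜ of {α,β,δ}
  {α,β,δ,ζ}  = {α,β,δ} ∪ {ζ}
  {α,γ,δ,ε}  = {δ,ε} ∪ {α,γ}
  {α,δ,ε,ζ}  = {δ,ε,ζ} ∪ {α}
  {β,γ,δ,ζ}  = {γ,ζ} ∪ {β,γ,δ}
  {β,γ,ε,ζ}  = {γ} ∪ {β,ε,ζ}
Iteration 5: 3 new —
  {α,δ,ζ}  = {α,ζ} ∪ {α,δ}
  {β,γ,ε}  = {β,ε} ∪ {γ,ε}
  {α,β,γ,ε}  = ᶜ of {δ,ζ}
Iteration 6: closed — nothing new.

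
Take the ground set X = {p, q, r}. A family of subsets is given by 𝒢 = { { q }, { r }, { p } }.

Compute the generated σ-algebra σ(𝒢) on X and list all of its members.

σ(𝒢) = { {}, { p }, { q }, { r }, { p, q }, { p, r }, { q, r }, X }

Check:
Begin from { {}, { p }, { q }, { r }, X } (that is, 𝒢 plus ∅ and X).
Step 1. New:
  { p, q }  = X∖{ r }
  { p, r }  = X∖{ q }
  { q, r }  = X∖{ p }
  — 8 sets.
After Step 2 the family is unchanged; done.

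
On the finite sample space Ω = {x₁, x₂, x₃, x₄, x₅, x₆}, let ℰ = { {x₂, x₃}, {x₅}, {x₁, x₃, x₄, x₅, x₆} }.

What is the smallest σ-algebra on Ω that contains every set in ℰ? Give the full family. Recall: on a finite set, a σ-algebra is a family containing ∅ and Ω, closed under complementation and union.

Initial family (5 sets): { {}, {x₅}, {x₂, x₃}, {x₁, x₃, x₄, x₅, x₆}, Ω }.
Step 1 adds 4:
  {x₂}  = Ω∖{x₁, x₃, x₄, x₅, x₆}
  {x₂, x₃, x₅}  = {x₂, x₃} ∪ {x₅}
  {x₁, x₄, x₅, x₆}  = Ω∖{x₂, x₃}
  {x₁, x₂, x₃, x₄, x₆}  = Ω∖{x₅}
  (now 9)
Step 2: +3 →
  {x₂, x₅}  = {x₂} ∪ {x₅}
  {x₁, x₄, x₆}  = Ω∖{x₂, x₃, x₅}
  {x₁, x₂, x₄, x₅, x₆}  = {x₁, x₄, x₅, x₆} ∪ {x₂}
  (now 12)
Step 3. New:
  {x₃}  = Ω∖{x₁, x₂, x₄, x₅, x₆}
  {x₁, x₂, x₄, x₆}  = {x₂} ∪ {x₁, x₄, x₆}
  {x₁, x₃, x₄, x₆}  = Ω∖{x₂, x₅}
  (now 15)
Step 4 (1 new):
  {x₃, x₅}  = Ω∖{x₁, x₂, x₄, x₆}
  (now 16)
Step 5: no new sets; the family is a σ-algebra.

σ(ℰ) = { {}, {x₂}, {x₃}, {x₅}, {x₂, x₃}, {x₂, x₅}, {x₃, x₅}, {x₁, x₄, x₆}, {x₂, x₃, x₅}, {x₁, x₂, x₄, x₆}, {x₁, x₃, x₄, x₆}, {x₁, x₄, x₅, x₆}, {x₁, x₂, x₃, x₄, x₆}, {x₁, x₂, x₄, x₅, x₆}, {x₁, x₃, x₄, x₅, x₆}, Ω }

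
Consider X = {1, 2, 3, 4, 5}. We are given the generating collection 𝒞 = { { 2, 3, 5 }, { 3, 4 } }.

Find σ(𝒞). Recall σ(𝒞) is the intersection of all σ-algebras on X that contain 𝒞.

σ(𝒞) (16 sets): { {  }, { 1 }, { 3 }, { 4 }, { 1, 3 }, { 1, 4 }, { 2, 5 }, { 3, 4 }, { 1, 2, 5 }, { 1, 3, 4 }, { 2, 3, 5 }, { 2, 4, 5 }, { 1, 2, 3, 5 }, { 1, 2, 4, 5 }, { 2, 3, 4, 5 }, X }

Derivation:
Begin from { {  }, { 3, 4 }, { 2, 3, 5 }, X } (that is, 𝒞 plus ∅ and X).
Round 1. New:
  { 1, 4 }  = complement { 2, 3, 5 }
  { 1, 2, 5 }  = complement { 3, 4 }
  { 2, 3, 4, 5 }  = { 3, 4 } ∪ { 2, 3, 5 }
  — 7 sets.
Round 2: +4 →
  { 1 }  = complement { 2, 3, 4, 5 }
  { 1, 3, 4 }  = { 3, 4 } ∪ { 1, 4 }
  { 1, 2, 3, 5 }  = { 1, 2, 5 } ∪ { 2, 3, 5 }
  { 1, 2, 4, 5 }  = { 1, 2, 5 } ∪ { 1, 4 }
  — 11 sets.
Round 3: 3 new —
  { 3 }  = complement { 1, 2, 4, 5 }
  { 4 }  = complement { 1, 2, 3, 5 }
  { 2, 5 }  = complement { 1, 3, 4 }
  — 14 sets.
Round 4 adds 2:
  { 1, 3 }  = { 3 } ∪ { 1 }
  { 2, 4, 5 }  = { 2, 5 } ∪ { 4 }
  — 16 sets.
Round 5: closed — nothing new.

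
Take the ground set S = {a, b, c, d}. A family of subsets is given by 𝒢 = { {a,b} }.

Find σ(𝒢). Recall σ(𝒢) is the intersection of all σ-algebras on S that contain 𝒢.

Start: 𝒢 ∪ {∅, S} = { {}, {a,b}, S }.
Round 1 adds 1:
  {c,d}  = S∖{a,b}
  (now 4)
Round 2: already closed under ᶜ and ∪.

Therefore σ(𝒢) = { {}, {a,b}, {c,d}, S } (|σ(𝒢)| = 4).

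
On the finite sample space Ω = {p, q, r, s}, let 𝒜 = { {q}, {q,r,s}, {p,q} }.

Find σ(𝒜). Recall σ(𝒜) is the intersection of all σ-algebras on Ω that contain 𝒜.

σ(𝒜) = { ∅, {p}, {q}, {p,q}, {r,s}, {p,r,s}, {q,r,s}, Ω }

Trace:
Start: 𝒜 ∪ {∅, Ω} = { ∅, {q}, {p,q}, {q,r,s}, Ω }.
Iteration 1 adds 3:
  {p}  = {q,r,s}ᶜ
  {r,s}  = {p,q}ᶜ
  {p,r,s}  = {q}ᶜ
After Iteration 2 the family is unchanged; done.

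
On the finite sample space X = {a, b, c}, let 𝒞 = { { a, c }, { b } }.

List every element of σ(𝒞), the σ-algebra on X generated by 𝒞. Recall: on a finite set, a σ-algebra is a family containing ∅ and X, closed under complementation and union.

Initial family (4 sets): { ∅, { b }, { a, c }, X }.
After Iteration 1 the family is unchanged; done.

σ(𝒞) = { ∅, { b }, { a, c }, X }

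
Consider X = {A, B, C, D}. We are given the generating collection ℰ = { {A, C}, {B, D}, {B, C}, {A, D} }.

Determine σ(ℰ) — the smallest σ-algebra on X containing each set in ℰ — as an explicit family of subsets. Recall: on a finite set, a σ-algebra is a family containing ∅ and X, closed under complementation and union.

Take S₀ = ℰ ∪ {∅, X} = { {}, {A, C}, {A, D}, {B, C}, {B, D}, X }.
Round 1 adds 4:
  {A, B, C}  = {B, C} ∪ {A, C}
  {A, B, D}  = {A, D} ∪ {B, D}
  {A, C, D}  = {A, D} ∪ {A, C}
  {B, C, D}  = {B, C} ∪ {B, D}
  — 10 sets.
Round 2 adds 4:
  {A}  = ᶜ of {B, C, D}
  {B}  = ᶜ of {A, C, D}
  {C}  = ᶜ of {A, B, D}
  {D}  = ᶜ of {A, B, C}
  — 14 sets.
Round 3. New:
  {A, B}  = {B} ∪ {A}
  {C, D}  = {C} ∪ {D}
  — 16 sets.
Round 4: stable.

σ(ℰ) = { {}, {A}, {B}, {C}, {D}, {A, B}, {A, C}, {A, D}, {B, C}, {B, D}, {C, D}, {A, B, C}, {A, B, D}, {A, C, D}, {B, C, D}, X }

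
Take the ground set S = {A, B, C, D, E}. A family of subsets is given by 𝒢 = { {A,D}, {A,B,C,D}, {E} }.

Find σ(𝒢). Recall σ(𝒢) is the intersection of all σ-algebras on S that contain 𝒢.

σ(𝒢) (8 sets): { {}, {E}, {A,D}, {B,C}, {A,D,E}, {B,C,E}, {A,B,C,D}, S }

Derivation:
Begin from { {}, {E}, {A,D}, {A,B,C,D}, S } (that is, 𝒢 plus ∅ and S).
Pass 1. New:
  {A,D,E}  = {A,D} ∪ {E}
  {B,C,E}  = {A,D}ᶜ
  [7 total]
Pass 2 adds 1:
  {B,C}  = {A,D,E}ᶜ
  [8 total]
Pass 3: closed — nothing new.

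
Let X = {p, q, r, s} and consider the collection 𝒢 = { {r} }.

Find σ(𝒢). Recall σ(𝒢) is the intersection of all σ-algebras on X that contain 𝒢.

Answer: σ(𝒢) = { {}, {r}, {p, q, s}, X }

Working:
Initial family (3 sets): { {}, {r}, X }.
Round 1: 1 new —
  {p, q, s}  = {r}ᶜ
  |family| = 4
Round 2 adds nothing — fixpoint reached.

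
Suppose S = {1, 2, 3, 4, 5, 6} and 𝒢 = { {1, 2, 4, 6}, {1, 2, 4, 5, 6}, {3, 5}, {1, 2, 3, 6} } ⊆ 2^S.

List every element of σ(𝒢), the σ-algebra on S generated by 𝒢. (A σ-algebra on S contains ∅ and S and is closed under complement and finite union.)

Start: 𝒢 ∪ {∅, S} = { {}, {3, 5}, {1, 2, 3, 6}, {1, 2, 4, 6}, {1, 2, 4, 5, 6}, S }.
Step 1. New:
  {3}  = S∖{1, 2, 4, 5, 6}
  {4, 5}  = S∖{1, 2, 3, 6}
  {1, 2, 3, 4, 6}  = {1, 2, 4, 6} ∪ {1, 2, 3, 6}
  {1, 2, 3, 5, 6}  = {3, 5} ∪ {1, 2, 3, 6}
  |family| = 10
Step 2 adds 3:
  {4}  = S∖{1, 2, 3, 5, 6}
  {5}  = S∖{1, 2, 3, 4, 6}
  {3, 4, 5}  = {4, 5} ∪ {3}
  |family| = 13
Step 3: 2 new —
  {3, 4}  = {3} ∪ {4}
  {1, 2, 6}  = S∖{3, 4, 5}
  |family| = 15
Step 4: 1 new —
  {1, 2, 5, 6}  = S∖{3, 4}
  |family| = 16
Step 5: closed — nothing new.

σ(𝒢) = { {}, {3}, {4}, {5}, {3, 4}, {3, 5}, {4, 5}, {1, 2, 6}, {3, 4, 5}, {1, 2, 3, 6}, {1, 2, 4, 6}, {1, 2, 5, 6}, {1, 2, 3, 4, 6}, {1, 2, 3, 5, 6}, {1, 2, 4, 5, 6}, S }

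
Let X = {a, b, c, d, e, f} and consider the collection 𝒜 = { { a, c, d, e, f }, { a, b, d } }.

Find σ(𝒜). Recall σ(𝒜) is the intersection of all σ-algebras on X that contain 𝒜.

Initial family (4 sets): { {  }, { a, b, d }, { a, c, d, e, f }, X }.
Round 1 adds 2:
  { b }  = ᶜ of { a, c, d, e, f }
  { c, e, f }  = ᶜ of { a, b, d }
  [6 total]
Round 2: +1 →
  { b, c, e, f }  = { c, e, f } ∪ { b }
  [7 total]
Round 3: 1 new —
  { a, d }  = ᶜ of { b, c, e, f }
  [8 total]
Round 4: closed — nothing new.

σ(𝒜) = { {  }, { b }, { a, d }, { a, b, d }, { c, e, f }, { b, c, e, f }, { a, c, d, e, f }, X }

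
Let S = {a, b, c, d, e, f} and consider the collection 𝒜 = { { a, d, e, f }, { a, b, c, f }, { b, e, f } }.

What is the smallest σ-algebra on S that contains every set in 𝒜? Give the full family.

Answer: σ(𝒜) = { {}, { a }, { b }, { c }, { d }, { e }, { f }, { a, b }, { a, c }, { a, d }, { a, e }, { a, f }, { b, c }, { b, d }, { b, e }, { b, f }, { c, d }, { c, e }, { c, f }, { d, e }, { d, f }, { e, f }, { a, b, c }, { a, b, d }, { a, b, e }, { a, b, f }, { a, c, d }, { a, c, e }, { a, c, f }, { a, d, e }, { a, d, f }, { a, e, f }, { b, c, d }, { b, c, e }, { b, c, f }, { b, d, e }, { b, d, f }, { b, e, f }, { c, d, e }, { c, d, f }, { c, e, f }, { d, e, f }, { a, b, c, d }, { a, b, c, e }, { a, b, c, f }, { a, b, d, e }, { a, b, d, f }, { a, b, e, f }, { a, c, d, e }, { a, c, d, f }, { a, c, e, f }, { a, d, e, f }, { b, c, d, e }, { b, c, d, f }, { b, c, e, f }, { b, d, e, f }, { c, d, e, f }, { a, b, c, d, e }, { a, b, c, d, f }, { a, b, c, e, f }, { a, b, d, e, f }, { a, c, d, e, f }, { b, c, d, e, f }, S }

Working:
Begin from { {}, { b, e, f }, { a, b, c, f }, { a, d, e, f }, S } (that is, 𝒜 plus ∅ and S).
Step 1. New:
  { b, c }  = { a, d, e, f }ᶜ
  { d, e }  = { a, b, c, f }ᶜ
  { a, c, d }  = { b, e, f }ᶜ
  { a, b, c, e, f }  = { b, e, f } ∪ { a, b, c, f }
  { a, b, d, e, f }  = { a, d, e, f } ∪ { b, e, f }
  [10 total]
Step 2. New:
  { c }  = { a, b, d, e, f }ᶜ
  { d }  = { a, b, c, e, f }ᶜ
  { a, b, c, d }  = { a, c, d } ∪ { b, c }
  { a, c, d, e }  = { d, e } ∪ { a, c, d }
  { b, c, d, e }  = { d, e } ∪ { b, c }
  { b, c, e, f }  = { b, e, f } ∪ { b, c }
  { b, d, e, f }  = { b, e, f } ∪ { d, e }
  { a, b, c, d, f }  = { a, b, c, f } ∪ { a, c, d }
  { a, c, d, e, f }  = { a, d, e, f } ∪ { a, c, d }
  [19 total]
Step 3. New:
  { b }  = { a, c, d, e, f }ᶜ
  { e }  = { a, b, c, d, f }ᶜ
  { a, c }  = { b, d, e, f }ᶜ
  { a, d }  = { b, c, e, f }ᶜ
  { a, f }  = { b, c, d, e }ᶜ
  { b, f }  = { a, c, d, e }ᶜ
  { c, d }  = { c } ∪ { d }
  { e, f }  = { a, b, c, d }ᶜ
  { b, c, d }  = { b, c } ∪ { d }
  { c, d, e }  = { d, e } ∪ { c }
  { a, b, c, d, e }  = { d, e } ∪ { a, b, c, d }
  { b, c, d, e, f }  = { d, e } ∪ { b, c, e, f }
  [31 total]
Step 4 (25 new):
  { a }  = { b, c, d, e, f }ᶜ
  { f }  = { a, b, c, d, e }ᶜ
  { b, d }  = { b } ∪ { d }
  { b, e }  = { b } ∪ { e }
  { c, e }  = { e } ∪ { c }
  { a, b, c }  = { b } ∪ { a, c }
  { a, b, d }  = { b } ∪ { a, d }
  { a, b, f }  = { c, d, e }ᶜ
  { a, c, e }  = { e } ∪ { a, c }
  { a, c, f }  = { a, f } ∪ { c }
  { a, d, e }  = { e } ∪ { a, d }
  { a, d, f }  = { a, f } ∪ { a, d }
  { a, e, f }  = { b, c, d }ᶜ
  { b, c, e }  = { e } ∪ { b, c }
  { b, c, f }  = { b, f } ∪ { c }
  { b, d, e }  = { b } ∪ { d, e }
  { b, d, f }  = { b, f } ∪ { d }
  { c, e, f }  = { e, f } ∪ { c }
  { d, e, f }  = { e, f } ∪ { d, e }
  { a, b, d, f }  = { b, f } ∪ { a, d }
  { a, b, e, f }  = { c, d }ᶜ
  { a, c, d, f }  = { c, d } ∪ { a, f }
  { a, c, e, f }  = { e, f } ∪ { a, c }
  { b, c, d, f }  = { c, d } ∪ { b, f }
  { c, d, e, f }  = { c, d, e } ∪ { e, f }
  [56 total]
Step 5. New:
  { a, b }  = { c, d, e, f }ᶜ
  { a, e }  = { b, c, d, f }ᶜ
  { c, f }  = { c } ∪ { f }
  { d, f }  = { d } ∪ { f }
  { a, b, e }  = { a } ∪ { b, e }
  { c, d, f }  = { c, d } ∪ { f }
  { a, b, c, e }  = { b } ∪ { a, c, e }
  { a, b, d, e }  = { b } ∪ { a, d, e }
  [64 total]
Step 6: already closed under ᶜ and ∪.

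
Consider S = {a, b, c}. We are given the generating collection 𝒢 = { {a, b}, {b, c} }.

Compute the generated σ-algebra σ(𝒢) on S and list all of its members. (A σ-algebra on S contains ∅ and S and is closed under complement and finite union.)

Take S₀ = 𝒢 ∪ {∅, S} = { {}, {a, b}, {b, c}, S }.
Pass 1: 2 new —
  {a}  = ᶜ of {b, c}
  {c}  = ᶜ of {a, b}
  — 6 sets.
Pass 2. New:
  {a, c}  = {c} ∪ {a}
  — 7 sets.
Pass 3: +1 →
  {b}  = ᶜ of {a, c}
  — 8 sets.
Pass 4: stable.

|σ(𝒢)| = 8.  σ(𝒢) = { {}, {a}, {b}, {c}, {a, b}, {a, c}, {b, c}, S }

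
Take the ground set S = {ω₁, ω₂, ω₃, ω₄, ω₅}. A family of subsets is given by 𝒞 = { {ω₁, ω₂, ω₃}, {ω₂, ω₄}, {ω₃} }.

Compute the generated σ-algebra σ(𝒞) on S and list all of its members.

Begin from { ∅, {ω₃}, {ω₂, ω₄}, {ω₁, ω₂, ω₃}, S } (that is, 𝒞 plus ∅ and S).
Step 1: +5 →
  {ω₄, ω₅}  = ᶜ of {ω₁, ω₂, ω₃}
  {ω₁, ω₃, ω₅}  = ᶜ of {ω₂, ω₄}
  {ω₂, ω₃, ω₄}  = {ω₃} ∪ {ω₂, ω₄}
  {ω₁, ω₂, ω₃, ω₄}  = {ω₁, ω₂, ω₃} ∪ {ω₂, ω₄}
  {ω₁, ω₂, ω₄, ω₅}  = ᶜ of {ω₃}
  — 10 sets.
Step 2: +7 →
  {ω₅}  = ᶜ of {ω₁, ω₂, ω₃, ω₄}
  {ω₁, ω₅}  = ᶜ of {ω₂, ω₃, ω₄}
  {ω₂, ω₄, ω₅}  = {ω₄, ω₅} ∪ {ω₂, ω₄}
  {ω₃, ω₄, ω₅}  = {ω₄, ω₅} ∪ {ω₃}
  {ω₁, ω₂, ω₃, ω₅}  = {ω₁, ω₂, ω₃} ∪ {ω₁, ω₃, ω₅}
  {ω₁, ω₃, ω₄, ω₅}  = {ω₁, ω₃, ω₅} ∪ {ω₄, ω₅}
  {ω₂, ω₃, ω₄, ω₅}  = {ω₂, ω₃, ω₄} ∪ {ω₄, ω₅}
  — 17 sets.
Step 3 adds 7:
  {ω₁}  = ᶜ of {ω₂, ω₃, ω₄, ω₅}
  {ω₂}  = ᶜ of {ω₁, ω₃, ω₄, ω₅}
  {ω₄}  = ᶜ of {ω₁, ω₂, ω₃, ω₅}
  {ω₁, ω₂}  = ᶜ of {ω₃, ω₄, ω₅}
  {ω₁, ω₃}  = ᶜ of {ω₂, ω₄, ω₅}
  {ω₃, ω₅}  = {ω₃} ∪ {ω₅}
  {ω₁, ω₄, ω₅}  = {ω₄, ω₅} ∪ {ω₁, ω₅}
  — 24 sets.
Step 4. New:
  {ω₁, ω₄}  = {ω₄} ∪ {ω₁}
  {ω₂, ω₃}  = ᶜ of {ω₁, ω₄, ω₅}
  {ω₂, ω₅}  = {ω₂} ∪ {ω₅}
  {ω₃, ω₄}  = {ω₃} ∪ {ω₄}
  {ω₁, ω₂, ω₄}  = ᶜ of {ω₃, ω₅}
  {ω₁, ω₂, ω₅}  = {ω₁, ω₂} ∪ {ω₅}
  {ω₁, ω₃, ω₄}  = {ω₁, ω₃} ∪ {ω₄}
  {ω₂, ω₃, ω₅}  = {ω₂} ∪ {ω₃, ω₅}
  — 32 sets.
Step 5: closed — nothing new.

Hence σ(𝒞) has 32 members: { ∅, {ω₁}, {ω₂}, {ω₃}, {ω₄}, {ω₅}, {ω₁, ω₂}, {ω₁, ω₃}, {ω₁, ω₄}, {ω₁, ω₅}, {ω₂, ω₃}, {ω₂, ω₄}, {ω₂, ω₅}, {ω₃, ω₄}, {ω₃, ω₅}, {ω₄, ω₅}, {ω₁, ω₂, ω₃}, {ω₁, ω₂, ω₄}, {ω₁, ω₂, ω₅}, {ω₁, ω₃, ω₄}, {ω₁, ω₃, ω₅}, {ω₁, ω₄, ω₅}, {ω₂, ω₃, ω₄}, {ω₂, ω₃, ω₅}, {ω₂, ω₄, ω₅}, {ω₃, ω₄, ω₅}, {ω₁, ω₂, ω₃, ω₄}, {ω₁, ω₂, ω₃, ω₅}, {ω₁, ω₂, ω₄, ω₅}, {ω₁, ω₃, ω₄, ω₅}, {ω₂, ω₃, ω₄, ω₅}, S }.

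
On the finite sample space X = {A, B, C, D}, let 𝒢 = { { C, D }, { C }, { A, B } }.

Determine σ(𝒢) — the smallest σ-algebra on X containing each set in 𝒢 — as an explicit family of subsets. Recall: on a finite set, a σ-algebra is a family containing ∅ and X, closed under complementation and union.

σ(𝒢) (8 sets): { ∅, { C }, { D }, { A, B }, { C, D }, { A, B, C }, { A, B, D }, X }

Working:
Start: 𝒢 ∪ {∅, X} = { ∅, { C }, { A, B }, { C, D }, X }.
Pass 1 adds 2:
  { A, B, C }  = { C } ∪ { A, B }
  { A, B, D }  = complement { C }
  |family| = 7
Pass 2: 1 new —
  { D }  = complement { A, B, C }
  |family| = 8
After Pass 3 the family is unchanged; done.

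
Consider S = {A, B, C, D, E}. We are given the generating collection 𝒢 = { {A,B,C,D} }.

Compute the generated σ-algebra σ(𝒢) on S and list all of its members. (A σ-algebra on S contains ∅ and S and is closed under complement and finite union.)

Seed the family with 𝒢 together with ∅ and S: { {}, {A,B,C,D}, S }.
Iteration 1: 1 new —
  {E}  = {A,B,C,D}ᶜ
  — 4 sets.
Iteration 2 adds nothing — fixpoint reached.

Hence σ(𝒢) has 4 members: { {}, {E}, {A,B,C,D}, S }.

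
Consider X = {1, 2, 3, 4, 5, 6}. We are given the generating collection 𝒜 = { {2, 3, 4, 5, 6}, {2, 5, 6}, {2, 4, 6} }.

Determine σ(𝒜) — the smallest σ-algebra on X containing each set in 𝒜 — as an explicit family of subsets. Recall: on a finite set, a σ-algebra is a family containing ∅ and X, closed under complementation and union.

Begin from { {}, {2, 4, 6}, {2, 5, 6}, {2, 3, 4, 5, 6}, X } (that is, 𝒜 plus ∅ and X).
Pass 1: +4 →
  {1}  = X∖{2, 3, 4, 5, 6}
  {1, 3, 4}  = X∖{2, 5, 6}
  {1, 3, 5}  = X∖{2, 4, 6}
  {2, 4, 5, 6}  = {2, 4, 6} ∪ {2, 5, 6}
  — 9 sets.
Pass 2: 7 new —
  {1, 3}  = X∖{2, 4, 5, 6}
  {1, 2, 4, 6}  = {2, 4, 6} ∪ {1}
  {1, 2, 5, 6}  = {2, 5, 6} ∪ {1}
  {1, 3, 4, 5}  = {1, 3, 5} ∪ {1, 3, 4}
  {1, 2, 3, 4, 6}  = {2, 4, 6} ∪ {1, 3, 4}
  {1, 2, 3, 5, 6}  = {1, 3, 5} ∪ {2, 5, 6}
  {1, 2, 4, 5, 6}  = {2, 4, 5, 6} ∪ {1}
  — 16 sets.
Pass 3 (6 new):
  {3}  = X∖{1, 2, 4, 5, 6}
  {4}  = X∖{1, 2, 3, 5, 6}
  {5}  = X∖{1, 2, 3, 4, 6}
  {2, 6}  = X∖{1, 3, 4, 5}
  {3, 4}  = X∖{1, 2, 5, 6}
  {3, 5}  = X∖{1, 2, 4, 6}
  — 22 sets.
Pass 4 (9 new):
  {1, 4}  = {1} ∪ {4}
  {1, 5}  = {1} ∪ {5}
  {4, 5}  = {5} ∪ {4}
  {1, 2, 6}  = {1} ∪ {2, 6}
  {2, 3, 6}  = {2, 6} ∪ {3}
  {3, 4, 5}  = {3, 4} ∪ {5}
  {1, 2, 3, 6}  = {2, 6} ∪ {1, 3}
  {2, 3, 4, 6}  = {2, 4, 6} ∪ {3, 4}
  {2, 3, 5, 6}  = {2, 5, 6} ∪ {3}
  — 31 sets.
Pass 5 (1 new):
  {1, 4, 5}  = X∖{2, 3, 6}
  — 32 sets.
After Pass 6 the family is unchanged; done.

Hence σ(𝒜) has 32 members: { {}, {1}, {3}, {4}, {5}, {1, 3}, {1, 4}, {1, 5}, {2, 6}, {3, 4}, {3, 5}, {4, 5}, {1, 2, 6}, {1, 3, 4}, {1, 3, 5}, {1, 4, 5}, {2, 3, 6}, {2, 4, 6}, {2, 5, 6}, {3, 4, 5}, {1, 2, 3, 6}, {1, 2, 4, 6}, {1, 2, 5, 6}, {1, 3, 4, 5}, {2, 3, 4, 6}, {2, 3, 5, 6}, {2, 4, 5, 6}, {1, 2, 3, 4, 6}, {1, 2, 3, 5, 6}, {1, 2, 4, 5, 6}, {2, 3, 4, 5, 6}, X }.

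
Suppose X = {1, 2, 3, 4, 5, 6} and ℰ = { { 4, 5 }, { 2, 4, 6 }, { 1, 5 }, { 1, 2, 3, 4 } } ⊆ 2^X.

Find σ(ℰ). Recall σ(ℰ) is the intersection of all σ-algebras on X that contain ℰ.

Initial family (6 sets): { ∅, { 1, 5 }, { 4, 5 }, { 2, 4, 6 }, { 1, 2, 3, 4 }, X }.
Iteration 1. New:
  { 5, 6 }  = complement { 1, 2, 3, 4 }
  { 1, 3, 5 }  = complement { 2, 4, 6 }
  { 1, 4, 5 }  = { 4, 5 } ∪ { 1, 5 }
  { 1, 2, 3, 6 }  = complement { 4, 5 }
  { 2, 3, 4, 6 }  = complement { 1, 5 }
  { 2, 4, 5, 6 }  = { 4, 5 } ∪ { 2, 4, 6 }
  { 1, 2, 3, 4, 5 }  = { 4, 5 } ∪ { 1, 2, 3, 4 }
  { 1, 2, 3, 4, 6 }  = { 2, 4, 6 } ∪ { 1, 2, 3, 4 }
  { 1, 2, 4, 5, 6 }  = { 2, 4, 6 } ∪ { 1, 5 }
  [15 total]
Iteration 2 adds 12:
  { 3 }  = complement { 1, 2, 4, 5, 6 }
  { 5 }  = complement { 1, 2, 3, 4, 6 }
  { 6 }  = complement { 1, 2, 3, 4, 5 }
  { 1, 3 }  = complement { 2, 4, 5, 6 }
  { 1, 5, 6 }  = { 5, 6 } ∪ { 1, 5 }
  { 2, 3, 6 }  = complement { 1, 4, 5 }
  { 4, 5, 6 }  = { 5, 6 } ∪ { 4, 5 }
  { 1, 3, 4, 5 }  = { 1, 4, 5 } ∪ { 1, 3, 5 }
  { 1, 3, 5, 6 }  = { 5, 6 } ∪ { 1, 3, 5 }
  { 1, 4, 5, 6 }  = { 1, 4, 5 } ∪ { 5, 6 }
  { 1, 2, 3, 5, 6 }  = { 5, 6 } ∪ { 1, 2, 3, 6 }
  { 2, 3, 4, 5, 6 }  = { 5, 6 } ∪ { 2, 3, 4, 6 }
  [27 total]
Iteration 3. New:
  { 1 }  = complement { 2, 3, 4, 5, 6 }
  { 4 }  = complement { 1, 2, 3, 5, 6 }
  { 2, 3 }  = complement { 1, 4, 5, 6 }
  { 2, 4 }  = complement { 1, 3, 5, 6 }
  { 2, 6 }  = complement { 1, 3, 4, 5 }
  { 3, 5 }  = { 5 } ∪ { 3 }
  { 3, 6 }  = { 6 } ∪ { 3 }
  { 1, 2, 3 }  = complement { 4, 5, 6 }
  { 1, 3, 6 }  = { 1, 3 } ∪ { 6 }
  { 2, 3, 4 }  = complement { 1, 5, 6 }
  { 3, 4, 5 }  = { 4, 5 } ∪ { 3 }
  { 3, 5, 6 }  = { 5, 6 } ∪ { 3 }
  { 2, 3, 5, 6 }  = { 5, 6 } ∪ { 2, 3, 6 }
  { 3, 4, 5, 6 }  = { 4, 5, 6 } ∪ { 3 }
  { 1, 3, 4, 5, 6 }  = { 5, 6 } ∪ { 1, 3, 4, 5 }
  [42 total]
Iteration 4: 19 new —
  { 2 }  = complement { 1, 3, 4, 5, 6 }
  { 1, 2 }  = complement { 3, 4, 5, 6 }
  { 1, 4 }  = complement { 2, 3, 5, 6 }
  { 1, 6 }  = { 1 } ∪ { 6 }
  { 3, 4 }  = { 3 } ∪ { 4 }
  { 4, 6 }  = { 4 } ∪ { 6 }
  { 1, 2, 4 }  = complement { 3, 5, 6 }
  { 1, 2, 6 }  = complement { 3, 4, 5 }
  { 1, 3, 4 }  = { 1, 3 } ∪ { 4 }
  { 2, 3, 5 }  = { 3, 5 } ∪ { 2, 3 }
  { 2, 4, 5 }  = complement { 1, 3, 6 }
  { 2, 5, 6 }  = { 2, 6 } ∪ { 5, 6 }
  { 3, 4, 6 }  = { 3, 6 } ∪ { 4 }
  { 1, 2, 3, 5 }  = { 1, 3, 5 } ∪ { 1, 2, 3 }
  { 1, 2, 4, 5 }  = complement { 3, 6 }
  { 1, 2, 4, 6 }  = complement { 3, 5 }
  { 1, 2, 5, 6 }  = { 1, 5, 6 } ∪ { 2, 6 }
  { 1, 3, 4, 6 }  = { 1, 3, 6 } ∪ { 4 }
  { 2, 3, 4, 5 }  = { 4, 5 } ∪ { 2, 3 }
  [61 total]
Iteration 5. New:
  { 2, 5 }  = complement { 1, 3, 4, 6 }
  { 1, 2, 5 }  = complement { 3, 4, 6 }
  { 1, 4, 6 }  = complement { 2, 3, 5 }
  [64 total]
Iteration 6: no new sets; the family is a σ-algebra.

Hence σ(ℰ) has 64 members: { ∅, { 1 }, { 2 }, { 3 }, { 4 }, { 5 }, { 6 }, { 1, 2 }, { 1, 3 }, { 1, 4 }, { 1, 5 }, { 1, 6 }, { 2, 3 }, { 2, 4 }, { 2, 5 }, { 2, 6 }, { 3, 4 }, { 3, 5 }, { 3, 6 }, { 4, 5 }, { 4, 6 }, { 5, 6 }, { 1, 2, 3 }, { 1, 2, 4 }, { 1, 2, 5 }, { 1, 2, 6 }, { 1, 3, 4 }, { 1, 3, 5 }, { 1, 3, 6 }, { 1, 4, 5 }, { 1, 4, 6 }, { 1, 5, 6 }, { 2, 3, 4 }, { 2, 3, 5 }, { 2, 3, 6 }, { 2, 4, 5 }, { 2, 4, 6 }, { 2, 5, 6 }, { 3, 4, 5 }, { 3, 4, 6 }, { 3, 5, 6 }, { 4, 5, 6 }, { 1, 2, 3, 4 }, { 1, 2, 3, 5 }, { 1, 2, 3, 6 }, { 1, 2, 4, 5 }, { 1, 2, 4, 6 }, { 1, 2, 5, 6 }, { 1, 3, 4, 5 }, { 1, 3, 4, 6 }, { 1, 3, 5, 6 }, { 1, 4, 5, 6 }, { 2, 3, 4, 5 }, { 2, 3, 4, 6 }, { 2, 3, 5, 6 }, { 2, 4, 5, 6 }, { 3, 4, 5, 6 }, { 1, 2, 3, 4, 5 }, { 1, 2, 3, 4, 6 }, { 1, 2, 3, 5, 6 }, { 1, 2, 4, 5, 6 }, { 1, 3, 4, 5, 6 }, { 2, 3, 4, 5, 6 }, X }.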